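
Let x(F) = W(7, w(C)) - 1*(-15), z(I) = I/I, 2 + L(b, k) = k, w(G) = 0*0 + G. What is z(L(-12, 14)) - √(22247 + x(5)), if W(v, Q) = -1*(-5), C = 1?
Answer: 1 - √22267 ≈ -148.22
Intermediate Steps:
w(G) = G (w(G) = 0 + G = G)
W(v, Q) = 5
L(b, k) = -2 + k
z(I) = 1
x(F) = 20 (x(F) = 5 - 1*(-15) = 5 + 15 = 20)
z(L(-12, 14)) - √(22247 + x(5)) = 1 - √(22247 + 20) = 1 - √22267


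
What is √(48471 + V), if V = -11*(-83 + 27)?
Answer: √49087 ≈ 221.56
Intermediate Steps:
V = 616 (V = -11*(-56) = 616)
√(48471 + V) = √(48471 + 616) = √49087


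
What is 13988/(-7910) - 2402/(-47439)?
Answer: -46041208/26803035 ≈ -1.7178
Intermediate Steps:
13988/(-7910) - 2402/(-47439) = 13988*(-1/7910) - 2402*(-1/47439) = -6994/3955 + 2402/47439 = -46041208/26803035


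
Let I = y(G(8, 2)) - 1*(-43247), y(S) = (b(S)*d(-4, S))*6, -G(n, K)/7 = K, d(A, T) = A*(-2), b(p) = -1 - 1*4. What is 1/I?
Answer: 1/43007 ≈ 2.3252e-5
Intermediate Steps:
b(p) = -5 (b(p) = -1 - 4 = -5)
d(A, T) = -2*A
G(n, K) = -7*K
y(S) = -240 (y(S) = -(-10)*(-4)*6 = -5*8*6 = -40*6 = -240)
I = 43007 (I = -240 - 1*(-43247) = -240 + 43247 = 43007)
1/I = 1/43007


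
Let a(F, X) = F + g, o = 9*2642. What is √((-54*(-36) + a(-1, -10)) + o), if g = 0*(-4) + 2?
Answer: √25723 ≈ 160.38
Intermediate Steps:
g = 2 (g = 0 + 2 = 2)
o = 23778
a(F, X) = 2 + F (a(F, X) = F + 2 = 2 + F)
√((-54*(-36) + a(-1, -10)) + o) = √((-54*(-36) + (2 - 1)) + 23778) = √((1944 + 1) + 23778) = √(1945 + 23778) = √25723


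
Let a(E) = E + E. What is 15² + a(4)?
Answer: 233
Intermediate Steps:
a(E) = 2*E
15² + a(4) = 15² + 2*4 = 225 + 8 = 233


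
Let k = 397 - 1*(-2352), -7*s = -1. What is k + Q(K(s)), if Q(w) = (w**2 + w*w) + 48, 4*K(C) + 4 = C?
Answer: 1097153/392 ≈ 2798.9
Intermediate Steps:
s = 1/7 (s = -1/7*(-1) = 1/7 ≈ 0.14286)
K(C) = -1 + C/4
k = 2749 (k = 397 + 2352 = 2749)
Q(w) = 48 + 2*w**2 (Q(w) = (w**2 + w**2) + 48 = 2*w**2 + 48 = 48 + 2*w**2)
k + Q(K(s)) = 2749 + (48 + 2*(-1 + (1/4)*(1/7))**2) = 2749 + (48 + 2*(-1 + 1/28)**2) = 2749 + (48 + 2*(-27/28)**2) = 2749 + (48 + 2*(729/784)) = 2749 + (48 + 729/392) = 2749 + 19545/392 = 1097153/392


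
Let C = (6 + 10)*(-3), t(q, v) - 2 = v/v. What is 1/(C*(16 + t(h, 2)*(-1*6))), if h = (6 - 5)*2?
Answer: 1/96 ≈ 0.010417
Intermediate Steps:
h = 2 (h = 1*2 = 2)
t(q, v) = 3 (t(q, v) = 2 + v/v = 2 + 1 = 3)
C = -48 (C = 16*(-3) = -48)
1/(C*(16 + t(h, 2)*(-1*6))) = 1/(-48*(16 + 3*(-1*6))) = 1/(-48*(16 + 3*(-6))) = 1/(-48*(16 - 18)) = 1/(-48*(-2)) = 1/96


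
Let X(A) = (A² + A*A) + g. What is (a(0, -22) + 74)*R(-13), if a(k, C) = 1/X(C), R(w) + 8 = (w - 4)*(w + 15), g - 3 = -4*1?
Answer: -3005478/967 ≈ -3108.0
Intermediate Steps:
g = -1 (g = 3 - 4*1 = 3 - 4 = -1)
X(A) = -1 + 2*A² (X(A) = (A² + A*A) - 1 = (A² + A²) - 1 = 2*A² - 1 = -1 + 2*A²)
R(w) = -8 + (-4 + w)*(15 + w) (R(w) = -8 + (w - 4)*(w + 15) = -8 + (-4 + w)*(15 + w))
a(k, C) = 1/(-1 + 2*C²)
(a(0, -22) + 74)*R(-13) = (1/(-1 + 2*(-22)²) + 74)*(-68 + (-13)² + 11*(-13)) = (1/(-1 + 2*484) + 74)*(-68 + 169 - 143) = (1/(-1 + 968) + 74)*(-42) = (1/967 + 74)*(-42) = (71559/967)*(-42) = -3005478/967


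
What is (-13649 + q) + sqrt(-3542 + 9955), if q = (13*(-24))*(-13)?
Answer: -9593 + 11*sqrt(53) ≈ -9512.9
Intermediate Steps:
q = 4056 (q = -312*(-13) = 4056)
(-13649 + q) + sqrt(-3542 + 9955) = (-13649 + 4056) + sqrt(-3542 + 9955) = -9593 + sqrt(6413) = -9593 + 11*sqrt(53)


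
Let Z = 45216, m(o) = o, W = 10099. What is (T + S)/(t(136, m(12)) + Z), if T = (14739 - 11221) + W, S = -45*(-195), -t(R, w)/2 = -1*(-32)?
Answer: 2799/5644 ≈ 0.49592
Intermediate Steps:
t(R, w) = -64 (t(R, w) = -(-2)*(-32) = -2*32 = -64)
S = 8775
T = 13617 (T = (14739 - 11221) + 10099 = 3518 + 10099 = 13617)
(T + S)/(t(136, m(12)) + Z) = (13617 + 8775)/(-64 + 45216) = 22392/45152 = 22392*(1/45152) = 2799/5644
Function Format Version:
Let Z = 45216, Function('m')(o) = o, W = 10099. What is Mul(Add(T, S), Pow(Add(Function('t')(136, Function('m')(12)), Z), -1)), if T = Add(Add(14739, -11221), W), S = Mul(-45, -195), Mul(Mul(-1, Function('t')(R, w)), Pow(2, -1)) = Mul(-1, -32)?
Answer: Rational(2799, 5644) ≈ 0.49592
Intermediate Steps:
Function('t')(R, w) = -64 (Function('t')(R, w) = Mul(-2, Mul(-1, -32)) = Mul(-2, 32) = -64)
S = 8775
T = 13617 (T = Add(Add(14739, -11221), 10099) = Add(3518, 10099) = 13617)
Mul(Add(T, S), Pow(Add(Function('t')(136, Function('m')(12)), Z), -1)) = Mul(Add(13617, 8775), Pow(Add(-64, 45216), -1)) = Mul(22392, Pow(45152, -1)) = Mul(22392, Rational(1, 45152)) = Rational(2799, 5644)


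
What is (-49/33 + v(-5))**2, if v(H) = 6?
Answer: 22201/1089 ≈ 20.387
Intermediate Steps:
(-49/33 + v(-5))**2 = (-49/33 + 6)**2 = (149/33)**2 = 22201/1089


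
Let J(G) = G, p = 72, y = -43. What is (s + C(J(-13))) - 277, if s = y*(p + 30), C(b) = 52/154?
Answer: -359025/77 ≈ -4662.7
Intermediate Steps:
C(b) = 26/77 (C(b) = 52*(1/154) = 26/77)
s = -4386 (s = -43*(72 + 30) = -43*102 = -4386)
(s + C(J(-13))) - 277 = (-4386 + 26/77) - 277 = -337696/77 - 277 = -359025/77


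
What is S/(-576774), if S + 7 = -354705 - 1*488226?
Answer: 421469/288387 ≈ 1.4615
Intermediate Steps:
S = -842938 (S = -7 + (-354705 - 1*488226) = -7 + (-354705 - 488226) = -7 - 842931 = -842938)
S/(-576774) = -842938/(-576774) = -842938*(-1/576774) = 421469/288387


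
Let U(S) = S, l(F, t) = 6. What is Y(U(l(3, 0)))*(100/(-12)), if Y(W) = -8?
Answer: 200/3 ≈ 66.667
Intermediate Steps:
Y(U(l(3, 0)))*(100/(-12)) = -800/(-12) = -800*(-1)/12 = -8*(-25/3) = 200/3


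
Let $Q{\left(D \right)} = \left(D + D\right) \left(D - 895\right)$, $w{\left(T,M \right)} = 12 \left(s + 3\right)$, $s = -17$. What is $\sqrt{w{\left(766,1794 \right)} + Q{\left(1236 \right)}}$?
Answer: $4 \sqrt{52674} \approx 918.03$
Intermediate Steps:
$w{\left(T,M \right)} = -168$ ($w{\left(T,M \right)} = 12 \left(-17 + 3\right) = 12 \left(-14\right) = -168$)
$Q{\left(D \right)} = 2 D \left(-895 + D\right)$
$\sqrt{w{\left(766,1794 \right)} + Q{\left(1236 \right)}} = \sqrt{-168 + 2 \cdot 1236 \left(-895 + 1236\right)} = \sqrt{-168 + 2 \cdot 1236 \cdot 341} = \sqrt{-168 + 842952} = \sqrt{842784} = 4 \sqrt{52674}$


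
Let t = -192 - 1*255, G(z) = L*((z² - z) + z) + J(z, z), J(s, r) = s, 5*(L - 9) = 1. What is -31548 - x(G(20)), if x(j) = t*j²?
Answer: 6119398452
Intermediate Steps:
L = 46/5 (L = 9 + (⅕)*1 = 9 + ⅕ = 46/5 ≈ 9.2000)
G(z) = z + 46*z²/5 (G(z) = 46*((z² - z) + z)/5 + z = 46*z²/5 + z = z + 46*z²/5)
t = -447 (t = -192 - 255 = -447)
x(j) = -447*j²
-31548 - x(G(20)) = -31548 - (-447)*((⅕)*20*(5 + 46*20))² = -31548 - (-447)*((⅕)*20*(5 + 920))² = -31548 - (-447)*((⅕)*20*925)² = -31548 - (-447)*3700² = -31548 - (-447)*13690000 = -31548 - 1*(-6119430000) = -31548 + 6119430000 = 6119398452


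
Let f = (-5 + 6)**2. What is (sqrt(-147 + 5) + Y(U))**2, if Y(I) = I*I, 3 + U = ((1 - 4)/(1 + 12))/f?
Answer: -943966/28561 + 3528*I*sqrt(142)/169 ≈ -33.051 + 248.76*I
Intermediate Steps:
f = 1 (f = 1**2 = 1)
U = -42/13 (U = -3 + ((1 - 4)/(1 + 12))/1 = -3 - 3/13*1 = -3 - 3/13 = -42/13 ≈ -3.2308)
Y(I) = I**2
(sqrt(-147 + 5) + Y(U))**2 = (sqrt(-147 + 5) + (-42/13)**2)**2 = (sqrt(-142) + 1764/169)**2 = (I*sqrt(142) + 1764/169)**2 = (1764/169 + I*sqrt(142))**2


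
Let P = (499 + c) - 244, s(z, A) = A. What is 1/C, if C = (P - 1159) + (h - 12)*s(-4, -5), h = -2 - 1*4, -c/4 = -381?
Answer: 1/710 ≈ 0.0014085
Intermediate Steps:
c = 1524 (c = -4*(-381) = 1524)
h = -6 (h = -2 - 4 = -6)
P = 1779 (P = (499 + 1524) - 244 = 2023 - 244 = 1779)
C = 710 (C = (1779 - 1159) + (-6 - 12)*(-5) = 620 - 18*(-5) = 620 + 90 = 710)
1/C = 1/710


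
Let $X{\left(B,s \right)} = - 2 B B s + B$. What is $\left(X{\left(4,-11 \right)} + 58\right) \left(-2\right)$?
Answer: $-828$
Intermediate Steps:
$X{\left(B,s \right)} = B - 2 s B^{2}$ ($X{\left(B,s \right)} = - 2 B^{2} s + B = - 2 s B^{2} + B = B - 2 s B^{2}$)
$\left(X{\left(4,-11 \right)} + 58\right) \left(-2\right) = \left(4 \left(1 - 8 \left(-11\right)\right) + 58\right) \left(-2\right) = \left(4 \left(1 + 88\right) + 58\right) \left(-2\right) = \left(4 \cdot 89 + 58\right) \left(-2\right) = \left(356 + 58\right) \left(-2\right) = 414 \left(-2\right) = -828$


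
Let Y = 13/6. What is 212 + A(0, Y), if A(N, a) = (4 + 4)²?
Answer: 276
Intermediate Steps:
Y = 13/6 (Y = 13*(⅙) = 13/6 ≈ 2.1667)
A(N, a) = 64 (A(N, a) = 8² = 64)
212 + A(0, Y) = 212 + 64 = 276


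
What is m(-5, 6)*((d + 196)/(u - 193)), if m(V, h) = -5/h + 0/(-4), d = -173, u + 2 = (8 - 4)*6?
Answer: 115/1026 ≈ 0.11209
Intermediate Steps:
u = 22 (u = -2 + (8 - 4)*6 = -2 + 4*6 = -2 + 24 = 22)
m(V, h) = -5/h (m(V, h) = -5/h + 0*(-¼) = -5/h + 0 = -5/h)
m(-5, 6)*((d + 196)/(u - 193)) = (-5/6)*((-173 + 196)/(22 - 193)) = (-5*⅙)*(23/(-171)) = -115*(-1)/(6*171) = -⅚*(-23/171) = 115/1026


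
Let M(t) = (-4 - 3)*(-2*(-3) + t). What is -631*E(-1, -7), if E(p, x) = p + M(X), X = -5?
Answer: 5048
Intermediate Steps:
M(t) = -42 - 7*t (M(t) = -7*(6 + t) = -42 - 7*t)
E(p, x) = -7 + p (E(p, x) = p + (-42 - 7*(-5)) = p + (-42 + 35) = p - 7 = -7 + p)
-631*E(-1, -7) = -631*(-7 - 1) = -631*(-8) = 5048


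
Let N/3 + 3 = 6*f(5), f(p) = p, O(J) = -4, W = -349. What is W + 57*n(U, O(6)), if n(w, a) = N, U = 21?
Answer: 4268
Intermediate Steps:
N = 81 (N = -9 + 3*(6*5) = -9 + 3*30 = -9 + 90 = 81)
n(w, a) = 81
W + 57*n(U, O(6)) = -349 + 57*81 = -349 + 4617 = 4268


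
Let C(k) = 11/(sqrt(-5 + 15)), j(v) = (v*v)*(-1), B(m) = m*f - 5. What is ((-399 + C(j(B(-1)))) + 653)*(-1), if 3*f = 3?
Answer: -254 - 11*sqrt(10)/10 ≈ -257.48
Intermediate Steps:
f = 1 (f = (1/3)*3 = 1)
B(m) = -5 + m (B(m) = m*1 - 5 = m - 5 = -5 + m)
j(v) = -v**2 (j(v) = v**2*(-1) = -v**2)
C(k) = 11*sqrt(10)/10 (C(k) = 11/(sqrt(10)) = 11*(sqrt(10)/10) = 11*sqrt(10)/10)
((-399 + C(j(B(-1)))) + 653)*(-1) = ((-399 + 11*sqrt(10)/10) + 653)*(-1) = (254 + 11*sqrt(10)/10)*(-1) = -254 - 11*sqrt(10)/10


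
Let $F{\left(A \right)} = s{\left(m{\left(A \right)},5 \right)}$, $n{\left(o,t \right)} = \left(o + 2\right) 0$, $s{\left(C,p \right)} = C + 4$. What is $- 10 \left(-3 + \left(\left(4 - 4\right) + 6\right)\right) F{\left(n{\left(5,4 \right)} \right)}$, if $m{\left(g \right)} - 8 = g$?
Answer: $-360$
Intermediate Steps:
$m{\left(g \right)} = 8 + g$
$s{\left(C,p \right)} = 4 + C$
$n{\left(o,t \right)} = 0$ ($n{\left(o,t \right)} = \left(2 + o\right) 0 = 0$)
$F{\left(A \right)} = 12 + A$ ($F{\left(A \right)} = 4 + \left(8 + A\right) = 12 + A$)
$- 10 \left(-3 + \left(\left(4 - 4\right) + 6\right)\right) F{\left(n{\left(5,4 \right)} \right)} = - 10 \left(-3 + \left(\left(4 - 4\right) + 6\right)\right) \left(12 + 0\right) = - 10 \left(-3 + \left(0 + 6\right)\right) 12 = - 10 \left(-3 + 6\right) 12 = \left(-10\right) 3 \cdot 12 = \left(-30\right) 12 = -360$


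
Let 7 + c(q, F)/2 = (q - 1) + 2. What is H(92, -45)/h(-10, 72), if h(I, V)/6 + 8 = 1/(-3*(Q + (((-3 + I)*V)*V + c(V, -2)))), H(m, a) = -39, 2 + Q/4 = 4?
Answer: 1311414/1614047 ≈ 0.81250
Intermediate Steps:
Q = 8 (Q = -8 + 4*4 = -8 + 16 = 8)
c(q, F) = -12 + 2*q (c(q, F) = -14 + 2*((q - 1) + 2) = -14 + 2*((-1 + q) + 2) = -14 + 2*(1 + q) = -14 + (2 + 2*q) = -12 + 2*q)
h(I, V) = -48 + 6/(12 - 6*V - 3*V²*(-3 + I)) (h(I, V) = -48 + 6/((-3*(8 + (((-3 + I)*V)*V + (-12 + 2*V))))) = -48 + 6/((-3*(8 + ((V*(-3 + I))*V + (-12 + 2*V))))) = -48 + 6/((-3*(8 + (V²*(-3 + I) + (-12 + 2*V))))) = -48 + 6/((-3*(8 + (-12 + 2*V + V²*(-3 + I))))) = -48 + 6/((-3*(-4 + 2*V + V²*(-3 + I)))) = -48 + 6/(12 - 6*V - 3*V²*(-3 + I)))
H(92, -45)/h(-10, 72) = -39*(-4 - 3*72² + 2*72 - 10*72²)/(2*(95 - 48*72 + 72*72² - 24*(-10)*72²)) = -39*(-4 - 3*5184 + 144 - 10*5184)/(2*(95 - 3456 + 72*5184 - 24*(-10)*5184)) = -39*(-4 - 15552 + 144 - 51840)/(2*(95 - 3456 + 373248 + 1244160)) = -39/(2*1614047/(-67252)) = -39/(2*(-1/67252)*1614047) = -39/(-1614047/33626) = -39*(-33626/1614047) = 1311414/1614047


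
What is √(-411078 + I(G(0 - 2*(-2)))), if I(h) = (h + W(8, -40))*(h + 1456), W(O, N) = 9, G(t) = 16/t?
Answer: 7*I*√8002 ≈ 626.18*I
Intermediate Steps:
I(h) = (9 + h)*(1456 + h) (I(h) = (h + 9)*(h + 1456) = (9 + h)*(1456 + h))
√(-411078 + I(G(0 - 2*(-2)))) = √(-411078 + (13104 + (16/(0 - 2*(-2)))² + 1465*(16/(0 - 2*(-2))))) = √(-411078 + (13104 + (16/(0 + 4))² + 1465*(16/(0 + 4)))) = √(-411078 + (13104 + (16/4)² + 1465*(16/4))) = √(-411078 + (13104 + (16*(¼))² + 1465*(16*(¼)))) = √(-411078 + (13104 + 4² + 1465*4)) = √(-411078 + (13104 + 16 + 5860)) = √(-411078 + 18980) = √(-392098) = 7*I*√8002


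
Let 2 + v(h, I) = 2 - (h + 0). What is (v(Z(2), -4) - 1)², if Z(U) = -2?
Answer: 1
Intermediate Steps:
v(h, I) = -h (v(h, I) = -2 + (2 - (h + 0)) = -2 + (2 - h) = -h)
(v(Z(2), -4) - 1)² = (-1*(-2) - 1)² = (2 - 1)² = 1² = 1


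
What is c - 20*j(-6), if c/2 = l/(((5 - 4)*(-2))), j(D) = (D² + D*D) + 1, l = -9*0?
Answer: -1460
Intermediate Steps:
l = 0
j(D) = 1 + 2*D² (j(D) = (D² + D²) + 1 = 2*D² + 1 = 1 + 2*D²)
c = 0 (c = 2*(0/(((5 - 4)*(-2)))) = 2*(0/((1*(-2)))) = 2*(0/(-2)) = 2*(0*(-½)) = 2*0 = 0)
c - 20*j(-6) = 0 - 20*(1 + 2*(-6)²) = 0 - 20*(1 + 2*36) = 0 - 20*(1 + 72) = 0 - 20*73 = 0 - 1460 = -1460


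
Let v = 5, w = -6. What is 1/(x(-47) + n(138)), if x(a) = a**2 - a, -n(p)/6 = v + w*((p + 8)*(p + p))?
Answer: 1/1452882 ≈ 6.8829e-7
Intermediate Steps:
n(p) = -30 + 72*p*(8 + p) (n(p) = -6*(5 - 6*(p + 8)*(p + p)) = -6*(5 - 6*(8 + p)*2*p) = -6*(5 - 12*p*(8 + p)) = -30 + 72*p*(8 + p))
1/(x(-47) + n(138)) = 1/(-47*(-1 - 47) + (-30 + 72*138**2 + 576*138)) = 1/(-47*(-48) + (-30 + 72*19044 + 79488)) = 1/(2256 + (-30 + 1371168 + 79488)) = 1/(2256 + 1450626) = 1/1452882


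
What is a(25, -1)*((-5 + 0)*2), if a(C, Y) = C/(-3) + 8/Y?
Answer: 490/3 ≈ 163.33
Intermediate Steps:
a(C, Y) = 8/Y - C/3 (a(C, Y) = C*(-⅓) + 8/Y = -C/3 + 8/Y = 8/Y - C/3)
a(25, -1)*((-5 + 0)*2) = (8/(-1) - ⅓*25)*((-5 + 0)*2) = (8*(-1) - 25/3)*(-5*2) = (-8 - 25/3)*(-10) = -49/3*(-10) = 490/3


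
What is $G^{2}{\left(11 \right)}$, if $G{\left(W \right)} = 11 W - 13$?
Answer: $11664$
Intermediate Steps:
$G{\left(W \right)} = -13 + 11 W$
$G^{2}{\left(11 \right)} = \left(-13 + 11 \cdot 11\right)^{2} = \left(-13 + 121\right)^{2} = 108^{2} = 11664$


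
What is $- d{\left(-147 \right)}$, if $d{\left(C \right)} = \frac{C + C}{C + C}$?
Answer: $-1$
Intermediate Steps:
$d{\left(C \right)} = 1$ ($d{\left(C \right)} = \frac{2 C}{2 C} = 2 C \frac{1}{2 C} = 1$)
$- d{\left(-147 \right)} = \left(-1\right) 1 = -1$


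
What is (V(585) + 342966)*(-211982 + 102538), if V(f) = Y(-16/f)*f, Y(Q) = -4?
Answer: -37279471944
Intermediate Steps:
V(f) = -4*f
(V(585) + 342966)*(-211982 + 102538) = (-4*585 + 342966)*(-211982 + 102538) = (-2340 + 342966)*(-109444) = 340626*(-109444) = -37279471944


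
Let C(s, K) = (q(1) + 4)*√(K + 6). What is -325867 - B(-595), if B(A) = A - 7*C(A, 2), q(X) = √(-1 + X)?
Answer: -325272 + 56*√2 ≈ -3.2519e+5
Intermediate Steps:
C(s, K) = 4*√(6 + K) (C(s, K) = (√(-1 + 1) + 4)*√(K + 6) = (√0 + 4)*√(6 + K) = (0 + 4)*√(6 + K) = 4*√(6 + K))
B(A) = A - 56*√2 (B(A) = A - 28*√(6 + 2) = A - 28*√8 = A - 28*2*√2 = A - 56*√2)
-325867 - B(-595) = -325867 - (-595 - 56*√2) = -325867 + (595 + 56*√2) = -325272 + 56*√2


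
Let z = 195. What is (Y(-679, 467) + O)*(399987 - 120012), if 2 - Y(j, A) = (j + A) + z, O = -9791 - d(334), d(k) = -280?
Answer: -2657522700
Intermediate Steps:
O = -9511 (O = -9791 - 1*(-280) = -9791 + 280 = -9511)
Y(j, A) = -193 - A - j (Y(j, A) = 2 - ((j + A) + 195) = 2 - ((A + j) + 195) = 2 - (195 + A + j) = 2 + (-195 - A - j) = -193 - A - j)
(Y(-679, 467) + O)*(399987 - 120012) = ((-193 - 1*467 - 1*(-679)) - 9511)*(399987 - 120012) = ((-193 - 467 + 679) - 9511)*279975 = (19 - 9511)*279975 = -9492*279975 = -2657522700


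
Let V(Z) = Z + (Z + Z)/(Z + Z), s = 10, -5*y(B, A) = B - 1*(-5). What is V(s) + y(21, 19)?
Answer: 29/5 ≈ 5.8000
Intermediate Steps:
y(B, A) = -1 - B/5 (y(B, A) = -(B - 1*(-5))/5 = -(B + 5)/5 = -(5 + B)/5 = -1 - B/5)
V(Z) = 1 + Z (V(Z) = Z + (2*Z)/((2*Z)) = Z + (2*Z)*(1/(2*Z)) = Z + 1 = 1 + Z)
V(s) + y(21, 19) = (1 + 10) + (-1 - 1/5*21) = 11 + (-1 - 21/5) = 11 - 26/5 = 29/5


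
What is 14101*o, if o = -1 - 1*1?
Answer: -28202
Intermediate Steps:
o = -2 (o = -1 - 1 = -2)
14101*o = 14101*(-2) = -28202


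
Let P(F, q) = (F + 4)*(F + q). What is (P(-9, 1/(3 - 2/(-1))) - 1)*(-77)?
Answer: -3311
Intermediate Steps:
P(F, q) = (4 + F)*(F + q)
(P(-9, 1/(3 - 2/(-1))) - 1)*(-77) = (((-9)² + 4*(-9) + 4/(3 - 2/(-1)) - 9/(3 - 2/(-1))) - 1)*(-77) = ((81 - 36 + 4/(3 - 2*(-1)) - 9/(3 - 2*(-1))) - 1)*(-77) = ((81 - 36 + 4/(3 + 2) - 9/(3 + 2)) - 1)*(-77) = ((81 - 36 + 4/5 - 9/5) - 1)*(-77) = ((81 - 36 + 4*(⅕) - 9*⅕) - 1)*(-77) = ((81 - 36 + ⅘ - 9/5) - 1)*(-77) = (44 - 1)*(-77) = 43*(-77) = -3311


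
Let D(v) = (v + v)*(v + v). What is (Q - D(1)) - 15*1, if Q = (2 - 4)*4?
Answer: -27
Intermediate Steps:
D(v) = 4*v**2 (D(v) = (2*v)*(2*v) = 4*v**2)
Q = -8 (Q = -2*4 = -8)
(Q - D(1)) - 15*1 = (-8 - 4*1**2) - 15*1 = (-8 - 4) - 15 = -12 - 15 = -27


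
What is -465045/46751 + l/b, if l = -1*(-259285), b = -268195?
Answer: -27368915362/2507676889 ≈ -10.914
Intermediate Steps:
l = 259285
-465045/46751 + l/b = -465045/46751 + 259285/(-268195) = -465045*1/46751 + 259285*(-1/268195) = -465045/46751 - 51857/53639 = -27368915362/2507676889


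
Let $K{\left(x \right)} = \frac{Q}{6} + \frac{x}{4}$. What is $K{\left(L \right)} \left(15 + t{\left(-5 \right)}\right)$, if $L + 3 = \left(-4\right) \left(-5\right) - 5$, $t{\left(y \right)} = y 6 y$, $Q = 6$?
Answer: $660$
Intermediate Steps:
$t{\left(y \right)} = 6 y^{2}$ ($t{\left(y \right)} = 6 y y = 6 y^{2}$)
$L = 12$ ($L = -3 - -15 = -3 + \left(20 - 5\right) = -3 + 15 = 12$)
$K{\left(x \right)} = 1 + \frac{x}{4}$ ($K{\left(x \right)} = \frac{6}{6} + \frac{x}{4} = 6 \cdot \frac{1}{6} + x \frac{1}{4} = 1 + \frac{x}{4}$)
$K{\left(L \right)} \left(15 + t{\left(-5 \right)}\right) = \left(1 + \frac{1}{4} \cdot 12\right) \left(15 + 6 \left(-5\right)^{2}\right) = \left(1 + 3\right) \left(15 + 6 \cdot 25\right) = 4 \left(15 + 150\right) = 4 \cdot 165 = 660$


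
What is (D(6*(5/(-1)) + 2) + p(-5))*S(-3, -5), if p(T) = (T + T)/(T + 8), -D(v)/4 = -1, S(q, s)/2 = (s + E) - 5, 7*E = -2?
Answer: -96/7 ≈ -13.714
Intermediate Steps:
E = -2/7 (E = (⅐)*(-2) = -2/7 ≈ -0.28571)
S(q, s) = -74/7 + 2*s (S(q, s) = 2*((s - 2/7) - 5) = 2*((-2/7 + s) - 5) = 2*(-37/7 + s) = -74/7 + 2*s)
D(v) = 4 (D(v) = -4*(-1) = 4)
p(T) = 2*T/(8 + T) (p(T) = (2*T)/(8 + T) = 2*T/(8 + T))
(D(6*(5/(-1)) + 2) + p(-5))*S(-3, -5) = (4 + 2*(-5)/(8 - 5))*(-74/7 + 2*(-5)) = (4 + 2*(-5)/3)*(-74/7 - 10) = (4 + 2*(-5)*(⅓))*(-144/7) = (4 - 10/3)*(-144/7) = (⅔)*(-144/7) = -96/7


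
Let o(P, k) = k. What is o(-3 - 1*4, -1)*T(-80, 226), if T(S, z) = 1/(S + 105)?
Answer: -1/25 ≈ -0.040000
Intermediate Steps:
T(S, z) = 1/(105 + S)
o(-3 - 1*4, -1)*T(-80, 226) = -1/(105 - 80) = -1/25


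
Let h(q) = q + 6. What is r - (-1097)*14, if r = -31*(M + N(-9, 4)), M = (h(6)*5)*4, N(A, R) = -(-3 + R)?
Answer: 7949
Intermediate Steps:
N(A, R) = 3 - R
h(q) = 6 + q
M = 240 (M = ((6 + 6)*5)*4 = (12*5)*4 = 60*4 = 240)
r = -7409 (r = -31*(240 + (3 - 1*4)) = -31*(240 + (3 - 4)) = -31*(240 - 1) = -31*239 = -7409)
r - (-1097)*14 = -7409 - (-1097)*14 = -7409 - 1*(-15358) = -7409 + 15358 = 7949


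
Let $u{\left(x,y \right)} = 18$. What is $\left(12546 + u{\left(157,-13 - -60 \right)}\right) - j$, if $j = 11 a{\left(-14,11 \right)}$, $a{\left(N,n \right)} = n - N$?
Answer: $12289$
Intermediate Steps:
$j = 275$ ($j = 11 \left(11 - -14\right) = 11 \left(11 + 14\right) = 11 \cdot 25 = 275$)
$\left(12546 + u{\left(157,-13 - -60 \right)}\right) - j = \left(12546 + 18\right) - 275 = 12564 - 275 = 12289$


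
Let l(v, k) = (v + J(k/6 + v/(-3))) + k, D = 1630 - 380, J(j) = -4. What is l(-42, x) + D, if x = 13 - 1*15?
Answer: 1202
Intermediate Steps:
x = -2 (x = 13 - 15 = -2)
D = 1250
l(v, k) = -4 + k + v (l(v, k) = (v - 4) + k = (-4 + v) + k = -4 + k + v)
l(-42, x) + D = (-4 - 2 - 42) + 1250 = -48 + 1250 = 1202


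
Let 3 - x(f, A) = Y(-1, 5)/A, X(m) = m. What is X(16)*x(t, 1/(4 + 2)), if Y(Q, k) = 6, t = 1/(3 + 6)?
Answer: -528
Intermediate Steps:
t = 1/9 ≈ 0.11111
x(f, A) = 3 - 6/A
X(16)*x(t, 1/(4 + 2)) = 16*(3 - 6/(1/(4 + 2))) = 16*(3 - 6/(1/6)) = 16*(3 - 6/1/6) = 16*(3 - 6*6) = 16*(3 - 36) = 16*(-33) = -528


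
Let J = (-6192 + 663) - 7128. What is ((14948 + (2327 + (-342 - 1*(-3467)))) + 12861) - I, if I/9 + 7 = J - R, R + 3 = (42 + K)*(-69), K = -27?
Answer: 137895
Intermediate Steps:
J = -12657 (J = -5529 - 7128 = -12657)
R = -1038 (R = -3 + (42 - 27)*(-69) = -3 + 15*(-69) = -3 - 1035 = -1038)
I = -104634 (I = -63 + 9*(-12657 - 1*(-1038)) = -63 + 9*(-12657 + 1038) = -63 + 9*(-11619) = -63 - 104571 = -104634)
((14948 + (2327 + (-342 - 1*(-3467)))) + 12861) - I = ((14948 + (2327 + (-342 - 1*(-3467)))) + 12861) - 1*(-104634) = ((14948 + (2327 + (-342 + 3467))) + 12861) + 104634 = ((14948 + (2327 + 3125)) + 12861) + 104634 = ((14948 + 5452) + 12861) + 104634 = (20400 + 12861) + 104634 = 33261 + 104634 = 137895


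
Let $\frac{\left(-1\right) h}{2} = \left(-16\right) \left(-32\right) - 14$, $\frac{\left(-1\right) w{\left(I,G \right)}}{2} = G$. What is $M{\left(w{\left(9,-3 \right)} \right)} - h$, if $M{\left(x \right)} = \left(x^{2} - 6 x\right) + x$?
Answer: $1002$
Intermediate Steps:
$w{\left(I,G \right)} = - 2 G$
$h = -996$ ($h = - 2 \left(\left(-16\right) \left(-32\right) - 14\right) = - 2 \left(512 - 14\right) = \left(-2\right) 498 = -996$)
$M{\left(x \right)} = x^{2} - 5 x$
$M{\left(w{\left(9,-3 \right)} \right)} - h = \left(-2\right) \left(-3\right) \left(-5 - -6\right) - -996 = 6 \left(-5 + 6\right) + 996 = 6 \cdot 1 + 996 = 6 + 996 = 1002$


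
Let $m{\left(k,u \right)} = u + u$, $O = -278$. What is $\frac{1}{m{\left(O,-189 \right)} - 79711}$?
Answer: $- \frac{1}{80089} \approx -1.2486 \cdot 10^{-5}$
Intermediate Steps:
$m{\left(k,u \right)} = 2 u$
$\frac{1}{m{\left(O,-189 \right)} - 79711} = \frac{1}{2 \left(-189\right) - 79711} = \frac{1}{-378 - 79711} = \frac{1}{-80089} = - \frac{1}{80089}$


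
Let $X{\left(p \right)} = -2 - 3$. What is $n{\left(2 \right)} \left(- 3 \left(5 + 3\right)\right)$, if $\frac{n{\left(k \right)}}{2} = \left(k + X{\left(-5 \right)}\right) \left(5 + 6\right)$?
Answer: $1584$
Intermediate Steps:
$X{\left(p \right)} = -5$
$n{\left(k \right)} = -110 + 22 k$ ($n{\left(k \right)} = 2 \left(k - 5\right) \left(5 + 6\right) = 2 \left(-5 + k\right) 11 = 2 \left(-55 + 11 k\right) = -110 + 22 k$)
$n{\left(2 \right)} \left(- 3 \left(5 + 3\right)\right) = \left(-110 + 22 \cdot 2\right) \left(- 3 \left(5 + 3\right)\right) = \left(-110 + 44\right) \left(\left(-3\right) 8\right) = \left(-66\right) \left(-24\right) = 1584$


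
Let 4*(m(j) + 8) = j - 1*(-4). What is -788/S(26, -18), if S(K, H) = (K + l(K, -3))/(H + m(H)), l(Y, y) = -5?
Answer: 23246/21 ≈ 1107.0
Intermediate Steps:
m(j) = -7 + j/4 (m(j) = -8 + (j - 1*(-4))/4 = -8 + (j + 4)/4 = -8 + (4 + j)/4 = -8 + (1 + j/4) = -7 + j/4)
S(K, H) = (-5 + K)/(-7 + 5*H/4) (S(K, H) = (K - 5)/(H + (-7 + H/4)) = (-5 + K)/(-7 + 5*H/4))
-788/S(26, -18) = -788*(-28 + 5*(-18))/(4*(-5 + 26)) = -788/(4*21/(-28 - 90)) = -788/(4*21/(-118)) = -788/(4*(-1/118)*21) = -788/(-42/59) = -788*(-59/42) = 23246/21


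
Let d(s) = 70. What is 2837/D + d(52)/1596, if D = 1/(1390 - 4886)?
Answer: -1130669323/114 ≈ -9.9181e+6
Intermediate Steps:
D = -1/3496 (D = 1/(-3496) = -1/3496 ≈ -0.00028604)
2837/D + d(52)/1596 = 2837/(-1/3496) + 70/1596 = 2837*(-3496) + 70*(1/1596) = -9918152 + 5/114 = -1130669323/114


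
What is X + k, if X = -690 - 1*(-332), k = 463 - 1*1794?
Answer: -1689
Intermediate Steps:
k = -1331 (k = 463 - 1794 = -1331)
X = -358 (X = -690 + 332 = -358)
X + k = -358 - 1331 = -1689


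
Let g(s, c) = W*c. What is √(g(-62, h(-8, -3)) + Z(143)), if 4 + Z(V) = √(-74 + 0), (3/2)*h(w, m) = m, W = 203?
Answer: √(-410 + I*√74) ≈ 0.2124 + 20.25*I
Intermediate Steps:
h(w, m) = 2*m/3
g(s, c) = 203*c
Z(V) = -4 + I*√74 (Z(V) = -4 + √(-74 + 0) = -4 + √(-74) = -4 + I*√74)
√(g(-62, h(-8, -3)) + Z(143)) = √(203*((⅔)*(-3)) + (-4 + I*√74)) = √(203*(-2) + (-4 + I*√74)) = √(-406 + (-4 + I*√74)) = √(-410 + I*√74)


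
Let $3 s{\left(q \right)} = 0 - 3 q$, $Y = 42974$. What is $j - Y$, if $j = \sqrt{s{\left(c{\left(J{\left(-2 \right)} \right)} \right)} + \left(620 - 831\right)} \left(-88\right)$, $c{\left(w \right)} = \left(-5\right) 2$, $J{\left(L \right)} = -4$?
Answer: $-42974 - 88 i \sqrt{201} \approx -42974.0 - 1247.6 i$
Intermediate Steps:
$c{\left(w \right)} = -10$
$s{\left(q \right)} = - q$ ($s{\left(q \right)} = \frac{0 - 3 q}{3} = \frac{\left(-3\right) q}{3} = - q$)
$j = - 88 i \sqrt{201}$ ($j = \sqrt{\left(-1\right) \left(-10\right) + \left(620 - 831\right)} \left(-88\right) = \sqrt{10 + \left(620 - 831\right)} \left(-88\right) = \sqrt{10 - 211} \left(-88\right) = \sqrt{-201} \left(-88\right) = i \sqrt{201} \left(-88\right) = - 88 i \sqrt{201} \approx - 1247.6 i$)
$j - Y = - 88 i \sqrt{201} - 42974 = -42974 - 88 i \sqrt{201}$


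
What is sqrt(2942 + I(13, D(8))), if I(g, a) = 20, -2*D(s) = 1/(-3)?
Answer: sqrt(2962) ≈ 54.424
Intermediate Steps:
D(s) = 1/6 (D(s) = -1/2/(-3) = -1/2*(-1/3) = 1/6)
sqrt(2942 + I(13, D(8))) = sqrt(2942 + 20) = sqrt(2962)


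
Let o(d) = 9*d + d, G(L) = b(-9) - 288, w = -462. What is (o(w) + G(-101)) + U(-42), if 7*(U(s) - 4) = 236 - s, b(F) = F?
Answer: -34113/7 ≈ -4873.3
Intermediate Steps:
U(s) = 264/7 - s/7 (U(s) = 4 + (236 - s)/7 = 4 + (236/7 - s/7) = 264/7 - s/7)
G(L) = -297 (G(L) = -9 - 288 = -297)
o(d) = 10*d
(o(w) + G(-101)) + U(-42) = (10*(-462) - 297) + (264/7 - ⅐*(-42)) = (-4620 - 297) + (264/7 + 6) = -4917 + 306/7 = -34113/7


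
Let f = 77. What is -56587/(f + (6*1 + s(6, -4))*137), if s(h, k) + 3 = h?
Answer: -56587/1310 ≈ -43.196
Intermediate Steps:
s(h, k) = -3 + h
-56587/(f + (6*1 + s(6, -4))*137) = -56587/(77 + (6*1 + (-3 + 6))*137) = -56587/(77 + (6 + 3)*137) = -56587/(77 + 9*137) = -56587/(77 + 1233) = -56587/1310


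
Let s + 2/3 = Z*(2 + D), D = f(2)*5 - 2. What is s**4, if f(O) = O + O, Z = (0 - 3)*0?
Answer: 16/81 ≈ 0.19753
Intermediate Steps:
Z = 0 (Z = -3*0 = 0)
f(O) = 2*O
D = 18 (D = (2*2)*5 - 2 = 4*5 - 2 = 20 - 2 = 18)
s = -2/3 (s = -2/3 + 0*(2 + 18) = -2/3 + 0*20 = -2/3 + 0 = -2/3 ≈ -0.66667)
s**4 = (-2/3)**4 = 16/81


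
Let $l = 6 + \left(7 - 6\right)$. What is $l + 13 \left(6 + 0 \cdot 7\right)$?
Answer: $85$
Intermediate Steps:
$l = 7$ ($l = 6 + \left(7 - 6\right) = 6 + 1 = 7$)
$l + 13 \left(6 + 0 \cdot 7\right) = 7 + 13 \left(6 + 0 \cdot 7\right) = 7 + 13 \left(6 + 0\right) = 7 + 13 \cdot 6 = 7 + 78 = 85$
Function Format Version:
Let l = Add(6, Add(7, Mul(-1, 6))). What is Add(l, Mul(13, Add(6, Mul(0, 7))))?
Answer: 85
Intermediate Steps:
l = 7 (l = Add(6, Add(7, -6)) = Add(6, 1) = 7)
Add(l, Mul(13, Add(6, Mul(0, 7)))) = Add(7, Mul(13, Add(6, Mul(0, 7)))) = Add(7, Mul(13, Add(6, 0))) = Add(7, Mul(13, 6)) = Add(7, 78) = 85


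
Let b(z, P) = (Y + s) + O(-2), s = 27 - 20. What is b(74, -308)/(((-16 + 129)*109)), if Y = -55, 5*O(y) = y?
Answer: -242/61585 ≈ -0.0039295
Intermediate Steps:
O(y) = y/5
s = 7
b(z, P) = -242/5 (b(z, P) = (-55 + 7) + (1/5)*(-2) = -48 - 2/5 = -242/5)
b(74, -308)/(((-16 + 129)*109)) = -242*1/(109*(-16 + 129))/5 = -242/(5*(113*109)) = -242/5/12317 = -242/5*1/12317 = -242/61585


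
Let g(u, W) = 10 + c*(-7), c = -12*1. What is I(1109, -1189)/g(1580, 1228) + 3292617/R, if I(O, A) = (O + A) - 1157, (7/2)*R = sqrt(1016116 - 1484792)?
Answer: -1237/94 - 23048319*I*sqrt(117169)/468676 ≈ -13.16 - 16833.0*I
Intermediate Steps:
c = -12
g(u, W) = 94 (g(u, W) = 10 - 12*(-7) = 10 + 84 = 94)
R = 4*I*sqrt(117169)/7 (R = 2*sqrt(1016116 - 1484792)/7 = 2*sqrt(-468676)/7 = 2*(2*I*sqrt(117169))/7 = 4*I*sqrt(117169)/7 ≈ 195.6*I)
I(O, A) = -1157 + A + O (I(O, A) = (A + O) - 1157 = -1157 + A + O)
I(1109, -1189)/g(1580, 1228) + 3292617/R = (-1157 - 1189 + 1109)/94 + 3292617/((4*I*sqrt(117169)/7)) = -1237*1/94 + 3292617*(-7*I*sqrt(117169)/468676) = -1237/94 - 23048319*I*sqrt(117169)/468676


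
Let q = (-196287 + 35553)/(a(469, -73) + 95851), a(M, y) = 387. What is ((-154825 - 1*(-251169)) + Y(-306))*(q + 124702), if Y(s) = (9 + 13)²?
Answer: 581012073297588/48119 ≈ 1.2074e+10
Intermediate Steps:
Y(s) = 484 (Y(s) = 22² = 484)
q = -80367/48119 (q = (-196287 + 35553)/(387 + 95851) = -160734/96238 = -160734*1/96238 = -80367/48119 ≈ -1.6702)
((-154825 - 1*(-251169)) + Y(-306))*(q + 124702) = ((-154825 - 1*(-251169)) + 484)*(-80367/48119 + 124702) = ((-154825 + 251169) + 484)*(6000455171/48119) = (96344 + 484)*(6000455171/48119) = 96828*(6000455171/48119) = 581012073297588/48119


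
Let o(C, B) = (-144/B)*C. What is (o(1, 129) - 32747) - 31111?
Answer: -2745942/43 ≈ -63859.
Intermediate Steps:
o(C, B) = -144*C/B
(o(1, 129) - 32747) - 31111 = (-144*1/129 - 32747) - 31111 = (-144*1*1/129 - 32747) - 31111 = (-48/43 - 32747) - 31111 = -1408169/43 - 31111 = -2745942/43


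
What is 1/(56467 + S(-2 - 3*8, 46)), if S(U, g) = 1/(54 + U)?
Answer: 28/1581077 ≈ 1.7709e-5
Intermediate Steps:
1/(56467 + S(-2 - 3*8, 46)) = 1/(56467 + 1/(54 + (-2 - 3*8))) = 1/(56467 + 1/(54 + (-2 - 24))) = 1/(56467 + 1/(54 - 26)) = 1/(56467 + 1/28) = 1/(1581077/28) = 28/1581077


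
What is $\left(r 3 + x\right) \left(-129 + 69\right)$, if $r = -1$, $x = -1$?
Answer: $240$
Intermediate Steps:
$\left(r 3 + x\right) \left(-129 + 69\right) = \left(\left(-1\right) 3 - 1\right) \left(-129 + 69\right) = \left(-3 - 1\right) \left(-60\right) = \left(-4\right) \left(-60\right) = 240$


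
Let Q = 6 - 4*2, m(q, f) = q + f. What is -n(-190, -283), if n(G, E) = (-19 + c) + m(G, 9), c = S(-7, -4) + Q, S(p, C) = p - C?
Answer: 205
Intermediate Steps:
m(q, f) = f + q
Q = -2 (Q = 6 - 8 = -2)
c = -5 (c = (-7 - 1*(-4)) - 2 = (-7 + 4) - 2 = -3 - 2 = -5)
n(G, E) = -15 + G (n(G, E) = (-19 - 5) + (9 + G) = -24 + (9 + G) = -15 + G)
-n(-190, -283) = -(-15 - 190) = -1*(-205) = 205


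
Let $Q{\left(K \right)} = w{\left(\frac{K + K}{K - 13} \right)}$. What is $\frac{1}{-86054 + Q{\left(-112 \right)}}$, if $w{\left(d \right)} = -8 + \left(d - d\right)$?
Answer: $- \frac{1}{86062} \approx -1.162 \cdot 10^{-5}$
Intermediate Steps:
$w{\left(d \right)} = -8$ ($w{\left(d \right)} = -8 + 0 = -8$)
$Q{\left(K \right)} = -8$
$\frac{1}{-86054 + Q{\left(-112 \right)}} = \frac{1}{-86054 - 8} = \frac{1}{-86062} = - \frac{1}{86062}$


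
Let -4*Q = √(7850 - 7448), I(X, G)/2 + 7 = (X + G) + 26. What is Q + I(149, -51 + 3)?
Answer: 240 - √402/4 ≈ 234.99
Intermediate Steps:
I(X, G) = 38 + 2*G + 2*X (I(X, G) = -14 + 2*((X + G) + 26) = -14 + 2*((G + X) + 26) = -14 + 2*(26 + G + X) = -14 + (52 + 2*G + 2*X) = 38 + 2*G + 2*X)
Q = -√402/4 (Q = -√(7850 - 7448)/4 = -√402/4 ≈ -5.0125)
Q + I(149, -51 + 3) = -√402/4 + (38 + 2*(-51 + 3) + 2*149) = -√402/4 + (38 + 2*(-48) + 298) = -√402/4 + (38 - 96 + 298) = -√402/4 + 240 = 240 - √402/4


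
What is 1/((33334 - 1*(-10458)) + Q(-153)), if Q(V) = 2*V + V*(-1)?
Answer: 1/43639 ≈ 2.2915e-5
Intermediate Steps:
Q(V) = V (Q(V) = 2*V - V = V)
1/((33334 - 1*(-10458)) + Q(-153)) = 1/((33334 - 1*(-10458)) - 153) = 1/((33334 + 10458) - 153) = 1/(43792 - 153) = 1/43639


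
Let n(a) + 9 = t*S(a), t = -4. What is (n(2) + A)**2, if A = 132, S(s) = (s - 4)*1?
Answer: 17161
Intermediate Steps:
S(s) = -4 + s (S(s) = (-4 + s)*1 = -4 + s)
n(a) = 7 - 4*a (n(a) = -9 - 4*(-4 + a) = -9 + (16 - 4*a) = 7 - 4*a)
(n(2) + A)**2 = ((7 - 4*2) + 132)**2 = ((7 - 8) + 132)**2 = (-1 + 132)**2 = 131**2 = 17161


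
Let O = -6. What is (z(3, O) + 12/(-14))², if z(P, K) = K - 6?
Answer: 8100/49 ≈ 165.31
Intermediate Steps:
z(P, K) = -6 + K
(z(3, O) + 12/(-14))² = ((-6 - 6) + 12/(-14))² = (-12 + 12*(-1/14))² = (-12 - 6/7)² = (-90/7)² = 8100/49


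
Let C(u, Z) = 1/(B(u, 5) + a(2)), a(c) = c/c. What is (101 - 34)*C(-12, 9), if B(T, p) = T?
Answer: -67/11 ≈ -6.0909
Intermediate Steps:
a(c) = 1
C(u, Z) = 1/(1 + u) (C(u, Z) = 1/(u + 1) = 1/(1 + u))
(101 - 34)*C(-12, 9) = (101 - 34)/(1 - 12) = 67/(-11) = 67*(-1/11) = -67/11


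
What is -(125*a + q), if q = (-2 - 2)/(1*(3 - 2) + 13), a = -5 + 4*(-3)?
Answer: 14877/7 ≈ 2125.3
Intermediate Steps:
a = -17 (a = -5 - 12 = -17)
q = -2/7 (q = -4/(1*1 + 13) = -4/(1 + 13) = -4/14 = -4*1/14 = -2/7 ≈ -0.28571)
-(125*a + q) = -(125*(-17) - 2/7) = -(-2125 - 2/7) = -1*(-14877/7) = 14877/7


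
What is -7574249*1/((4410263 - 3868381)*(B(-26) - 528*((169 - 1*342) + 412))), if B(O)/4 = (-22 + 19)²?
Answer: 7574249/68361665592 ≈ 0.00011080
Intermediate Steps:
B(O) = 36 (B(O) = 4*(-22 + 19)² = 4*(-3)² = 4*9 = 36)
-7574249*1/((4410263 - 3868381)*(B(-26) - 528*((169 - 1*342) + 412))) = -7574249*1/((36 - 528*((169 - 1*342) + 412))*(4410263 - 3868381)) = -7574249*1/(541882*(36 - 528*((169 - 342) + 412))) = -7574249*1/(541882*(36 - 528*(-173 + 412))) = -7574249*1/(541882*(36 - 528*239)) = -7574249*1/(541882*(36 - 126192)) = -7574249/(541882*(-126156)) = -7574249/(-68361665592) = -7574249*(-1/68361665592) = 7574249/68361665592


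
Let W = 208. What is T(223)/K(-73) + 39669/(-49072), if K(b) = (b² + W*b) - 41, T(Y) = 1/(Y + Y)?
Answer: -5471368193/6768280136 ≈ -0.80838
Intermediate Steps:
T(Y) = 1/(2*Y)
K(b) = -41 + b² + 208*b (K(b) = (b² + 208*b) - 41 = -41 + b² + 208*b)
T(223)/K(-73) + 39669/(-49072) = ((½)/223)/(-41 + (-73)² + 208*(-73)) + 39669/(-49072) = ((½)*(1/223))/(-41 + 5329 - 15184) + 39669*(-1/49072) = (1/446)/(-9896) - 39669/49072 = (1/446)*(-1/9896) - 39669/49072 = -1/4413616 - 39669/49072 = -5471368193/6768280136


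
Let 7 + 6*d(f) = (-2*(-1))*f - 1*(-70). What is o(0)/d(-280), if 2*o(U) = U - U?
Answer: 0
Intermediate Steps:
o(U) = 0 (o(U) = (U - U)/2 = (½)*0 = 0)
d(f) = 21/2 + f/3 (d(f) = -7/6 + ((-2*(-1))*f - 1*(-70))/6 = -7/6 + (2*f + 70)/6 = -7/6 + (70 + 2*f)/6 = -7/6 + (35/3 + f/3) = 21/2 + f/3)
o(0)/d(-280) = 0/(21/2 + (⅓)*(-280)) = 0/(21/2 - 280/3) = 0/(-497/6) = 0*(-6/497) = 0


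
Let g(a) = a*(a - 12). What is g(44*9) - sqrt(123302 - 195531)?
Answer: 152064 - I*sqrt(72229) ≈ 1.5206e+5 - 268.75*I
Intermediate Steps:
g(a) = a*(-12 + a)
g(44*9) - sqrt(123302 - 195531) = (44*9)*(-12 + 44*9) - sqrt(123302 - 195531) = 396*(-12 + 396) - sqrt(-72229) = 396*384 - I*sqrt(72229) = 152064 - I*sqrt(72229)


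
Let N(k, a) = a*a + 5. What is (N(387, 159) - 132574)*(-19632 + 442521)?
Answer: -45370915032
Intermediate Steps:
N(k, a) = 5 + a² (N(k, a) = a² + 5 = 5 + a²)
(N(387, 159) - 132574)*(-19632 + 442521) = ((5 + 159²) - 132574)*(-19632 + 442521) = ((5 + 25281) - 132574)*422889 = (25286 - 132574)*422889 = -107288*422889 = -45370915032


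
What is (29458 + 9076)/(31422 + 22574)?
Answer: 19267/26998 ≈ 0.71364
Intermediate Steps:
(29458 + 9076)/(31422 + 22574) = 38534/53996 = 38534*(1/53996) = 19267/26998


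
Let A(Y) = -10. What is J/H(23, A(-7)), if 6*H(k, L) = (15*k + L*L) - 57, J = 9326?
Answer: 13989/97 ≈ 144.22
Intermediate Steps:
H(k, L) = -19/2 + L²/6 + 5*k/2 (H(k, L) = ((15*k + L*L) - 57)/6 = ((15*k + L²) - 57)/6 = ((L² + 15*k) - 57)/6 = (-57 + L² + 15*k)/6 = -19/2 + L²/6 + 5*k/2)
J/H(23, A(-7)) = 9326/(-19/2 + (⅙)*(-10)² + (5/2)*23) = 9326/(-19/2 + (⅙)*100 + 115/2) = 9326/(-19/2 + 50/3 + 115/2) = 9326/(194/3) = 9326*(3/194) = 13989/97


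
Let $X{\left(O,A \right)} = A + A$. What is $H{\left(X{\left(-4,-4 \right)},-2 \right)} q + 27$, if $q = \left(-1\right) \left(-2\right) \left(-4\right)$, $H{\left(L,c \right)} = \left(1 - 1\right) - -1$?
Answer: $19$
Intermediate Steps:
$X{\left(O,A \right)} = 2 A$
$H{\left(L,c \right)} = 1$ ($H{\left(L,c \right)} = 0 + 1 = 1$)
$q = -8$ ($q = 2 \left(-4\right) = -8$)
$H{\left(X{\left(-4,-4 \right)},-2 \right)} q + 27 = 1 \left(-8\right) + 27 = -8 + 27 = 19$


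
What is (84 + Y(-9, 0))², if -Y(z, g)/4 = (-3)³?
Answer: 36864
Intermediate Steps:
Y(z, g) = 108 (Y(z, g) = -4*(-3)³ = -4*(-27) = 108)
(84 + Y(-9, 0))² = (84 + 108)² = 192² = 36864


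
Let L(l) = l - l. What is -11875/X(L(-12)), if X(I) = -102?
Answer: 11875/102 ≈ 116.42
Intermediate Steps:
L(l) = 0
-11875/X(L(-12)) = -11875/(-102) = -11875*(-1/102) = 11875/102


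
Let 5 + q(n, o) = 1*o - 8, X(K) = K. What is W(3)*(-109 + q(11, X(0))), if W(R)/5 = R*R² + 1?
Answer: -17080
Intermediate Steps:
W(R) = 5 + 5*R³ (W(R) = 5*(R*R² + 1) = 5*(R³ + 1) = 5*(1 + R³) = 5 + 5*R³)
q(n, o) = -13 + o (q(n, o) = -5 + (1*o - 8) = -5 + (o - 8) = -5 + (-8 + o) = -13 + o)
W(3)*(-109 + q(11, X(0))) = (5 + 5*3³)*(-109 + (-13 + 0)) = (5 + 5*27)*(-109 - 13) = (5 + 135)*(-122) = 140*(-122) = -17080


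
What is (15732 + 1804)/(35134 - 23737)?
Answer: 17536/11397 ≈ 1.5387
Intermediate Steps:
(15732 + 1804)/(35134 - 23737) = 17536/11397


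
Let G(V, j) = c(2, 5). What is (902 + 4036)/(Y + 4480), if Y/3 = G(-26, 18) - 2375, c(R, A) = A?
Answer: -2469/1315 ≈ -1.8776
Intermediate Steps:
G(V, j) = 5
Y = -7110 (Y = 3*(5 - 2375) = 3*(-2370) = -7110)
(902 + 4036)/(Y + 4480) = (902 + 4036)/(-7110 + 4480) = 4938/(-2630) = 4938*(-1/2630) = -2469/1315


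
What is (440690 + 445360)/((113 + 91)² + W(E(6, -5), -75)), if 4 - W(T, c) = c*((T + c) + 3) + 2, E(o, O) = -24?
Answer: 443025/17209 ≈ 25.744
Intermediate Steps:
W(T, c) = 2 - c*(3 + T + c) (W(T, c) = 4 - (c*((T + c) + 3) + 2) = 4 - (c*(3 + T + c) + 2) = 4 - (2 + c*(3 + T + c)) = 4 + (-2 - c*(3 + T + c)) = 2 - c*(3 + T + c))
(440690 + 445360)/((113 + 91)² + W(E(6, -5), -75)) = (440690 + 445360)/((113 + 91)² + (2 - 1*(-75)² - 3*(-75) - 1*(-24)*(-75))) = 886050/(204² + (2 - 1*5625 + 225 - 1800)) = 886050/(41616 + (2 - 5625 + 225 - 1800)) = 886050/(41616 - 7198) = 886050/34418 = 886050*(1/34418) = 443025/17209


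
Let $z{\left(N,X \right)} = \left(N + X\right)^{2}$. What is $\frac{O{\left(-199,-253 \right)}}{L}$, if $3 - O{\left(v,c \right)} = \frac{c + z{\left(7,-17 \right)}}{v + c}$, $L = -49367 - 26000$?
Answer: $- \frac{1203}{34065884} \approx -3.5314 \cdot 10^{-5}$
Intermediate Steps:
$L = -75367$ ($L = -49367 - 26000 = -75367$)
$O{\left(v,c \right)} = 3 - \frac{100 + c}{c + v}$ ($O{\left(v,c \right)} = 3 - \frac{c + \left(7 - 17\right)^{2}}{v + c} = 3 - \frac{c + \left(-10\right)^{2}}{c + v} = 3 - \frac{c + 100}{c + v} = 3 - \frac{100 + c}{c + v}$)
$\frac{O{\left(-199,-253 \right)}}{L} = \frac{\frac{1}{-253 - 199} \left(-100 + 2 \left(-253\right) + 3 \left(-199\right)\right)}{-75367} = \frac{-100 - 506 - 597}{-452} \left(- \frac{1}{75367}\right) = \left(- \frac{1}{452}\right) \left(-1203\right) \left(- \frac{1}{75367}\right) = \frac{1203}{452} \left(- \frac{1}{75367}\right) = - \frac{1203}{34065884}$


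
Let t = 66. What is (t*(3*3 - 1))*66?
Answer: 34848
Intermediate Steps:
(t*(3*3 - 1))*66 = (66*(3*3 - 1))*66 = (66*(9 - 1))*66 = (66*8)*66 = 528*66 = 34848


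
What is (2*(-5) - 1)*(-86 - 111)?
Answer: 2167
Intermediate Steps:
(2*(-5) - 1)*(-86 - 111) = (-10 - 1)*(-197) = -11*(-197) = 2167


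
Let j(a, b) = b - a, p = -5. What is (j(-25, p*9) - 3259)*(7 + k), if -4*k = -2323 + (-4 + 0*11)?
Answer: -7722045/4 ≈ -1.9305e+6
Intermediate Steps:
k = 2327/4 (k = -(-2323 + (-4 + 0*11))/4 = -(-2323 + (-4 + 0))/4 = -(-2323 - 4)/4 = -¼*(-2327) = 2327/4 ≈ 581.75)
(j(-25, p*9) - 3259)*(7 + k) = ((-5*9 - 1*(-25)) - 3259)*(7 + 2327/4) = ((-45 + 25) - 3259)*(2355/4) = (-20 - 3259)*(2355/4) = -3279*2355/4 = -7722045/4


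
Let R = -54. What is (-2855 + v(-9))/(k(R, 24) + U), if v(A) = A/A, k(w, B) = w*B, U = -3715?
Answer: 2854/5011 ≈ 0.56955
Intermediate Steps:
k(w, B) = B*w
v(A) = 1
(-2855 + v(-9))/(k(R, 24) + U) = (-2855 + 1)/(24*(-54) - 3715) = -2854/(-1296 - 3715) = -2854/(-5011) = -2854*(-1/5011) = 2854/5011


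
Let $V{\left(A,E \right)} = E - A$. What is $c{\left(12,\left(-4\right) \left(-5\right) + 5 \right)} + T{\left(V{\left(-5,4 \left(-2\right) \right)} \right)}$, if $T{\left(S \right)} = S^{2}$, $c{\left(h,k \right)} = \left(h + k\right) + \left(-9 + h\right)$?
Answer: $49$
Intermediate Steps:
$c{\left(h,k \right)} = -9 + k + 2 h$
$c{\left(12,\left(-4\right) \left(-5\right) + 5 \right)} + T{\left(V{\left(-5,4 \left(-2\right) \right)} \right)} = \left(-9 + \left(\left(-4\right) \left(-5\right) + 5\right) + 2 \cdot 12\right) + \left(4 \left(-2\right) - -5\right)^{2} = \left(-9 + \left(20 + 5\right) + 24\right) + \left(-8 + 5\right)^{2} = \left(-9 + 25 + 24\right) + \left(-3\right)^{2} = 40 + 9 = 49$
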